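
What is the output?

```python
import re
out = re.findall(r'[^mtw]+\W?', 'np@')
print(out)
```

The pattern matches one or more of any character except [mtw]; then optionally a non-word character.
Walking the string: at [0:3] → 'np@'.
With no groups in the pattern, `findall` gives back each whole match — 1 here.

['np@']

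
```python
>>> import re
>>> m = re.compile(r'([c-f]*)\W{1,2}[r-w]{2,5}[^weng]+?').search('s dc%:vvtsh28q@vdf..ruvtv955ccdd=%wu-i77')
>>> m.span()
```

(2, 11)

The pattern matches zero or more of a character in [c-f] (captured); then 1 to 2 of a non-word character, then 2 to 5 of a character in [r-w], then one or more of any character except [weng] (lazy).
The `?` after the quantifier makes it lazy — it takes as little as possible before letting the rest of the pattern try.
Unlike `match`, `search` isn't anchored — it looks for the pattern anywhere in the string.
The match spans [2:11] → 'dc%:vvtsh'.
Captured: group 1 = 'dc'.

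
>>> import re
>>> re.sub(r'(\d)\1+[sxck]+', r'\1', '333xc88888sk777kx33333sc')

'3873'

`\1` has to match the exact text group 1 already captured.
Matches: at [0:5] → '333xc'; at [5:12] → '88888sk'; at [12:17] → '777kx'; at [17:24] → '33333sc'.
`\1` in the replacement pulls in group 1's text for each match.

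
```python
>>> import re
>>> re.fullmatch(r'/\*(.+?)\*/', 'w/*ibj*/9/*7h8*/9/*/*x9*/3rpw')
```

None

`re.fullmatch` is like wrapping the pattern in `^…$` (in single-line mode).
Here the pattern can't cover the whole string, so the call returns None.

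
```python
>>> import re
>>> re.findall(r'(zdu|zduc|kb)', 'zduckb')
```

Alternation tries branches left to right and keeps the first one that lets the overall match succeed at that position.
Scanning left to right: at [0:3] match 'zdu', group 1 = 'zdu'; at [4:6] match 'kb', group 1 = 'kb'.
One capturing group, so `findall` returns just the captured substring from each match — 2 in all.

['zdu', 'kb']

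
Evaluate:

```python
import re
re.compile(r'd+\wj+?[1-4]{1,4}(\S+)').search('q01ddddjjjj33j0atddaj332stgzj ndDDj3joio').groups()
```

('j0atddaj332stgzj',)

The match spans [3:29] → 'ddddjjjj33j0atddaj332stgzj'.
Captured: group 1 = 'j0atddaj332stgzj'.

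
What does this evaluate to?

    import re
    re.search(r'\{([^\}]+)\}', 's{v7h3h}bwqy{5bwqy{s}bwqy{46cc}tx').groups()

('v7h3h',)

The match spans [1:8] → '{v7h3h}'.
Captured: group 1 = 'v7h3h'.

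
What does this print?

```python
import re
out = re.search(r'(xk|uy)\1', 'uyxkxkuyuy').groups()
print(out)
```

After group 1 captures some text, `\1` only succeeds where that same text appears again.
`search` walks the string left to right and returns the first match it finds.
The match spans [2:6] → 'xkxk'.
Captured: group 1 = 'xk'.

('xk',)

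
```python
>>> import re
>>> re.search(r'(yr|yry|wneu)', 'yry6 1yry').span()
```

(0, 2)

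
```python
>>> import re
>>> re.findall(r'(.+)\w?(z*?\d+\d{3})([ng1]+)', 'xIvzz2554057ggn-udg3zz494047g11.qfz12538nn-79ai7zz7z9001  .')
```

[('xIvzz2554057ggn-udg3zz494047g11.qfz1', '2538', 'nn')]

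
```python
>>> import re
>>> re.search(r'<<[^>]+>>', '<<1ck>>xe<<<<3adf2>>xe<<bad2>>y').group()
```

'<<1ck>>'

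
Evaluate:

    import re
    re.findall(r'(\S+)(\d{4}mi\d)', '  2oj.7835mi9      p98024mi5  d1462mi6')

The pattern matches one or more of a non-whitespace character (captured); then exactly 4 of a digit, then the literal 'mi', then a digit (captured).
Scanning left to right: at [2:13] match '2oj.7835mi9', groups = ('2oj.', '7835mi9'); at [19:28] match 'p98024mi5', groups = ('p9', '8024mi5'); at [30:38] match 'd1462mi6', groups = ('d', '1462mi6').
With 2 capturing groups, `findall` returns a 2-tuple per match.

[('2oj.', '7835mi9'), ('p9', '8024mi5'), ('d', '1462mi6')]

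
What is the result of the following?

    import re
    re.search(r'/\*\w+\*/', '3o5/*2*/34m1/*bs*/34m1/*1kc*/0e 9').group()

The match spans [3:8] → '/*2*/'.

'/*2*/'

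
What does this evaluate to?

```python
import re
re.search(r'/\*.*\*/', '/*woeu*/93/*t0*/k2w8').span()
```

(0, 16)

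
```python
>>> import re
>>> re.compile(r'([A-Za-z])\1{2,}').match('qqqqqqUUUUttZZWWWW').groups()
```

The match spans [0:6] → 'qqqqqq'.
Captured: group 1 = 'q'.

('q',)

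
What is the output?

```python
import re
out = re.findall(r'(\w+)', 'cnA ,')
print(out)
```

['cnA']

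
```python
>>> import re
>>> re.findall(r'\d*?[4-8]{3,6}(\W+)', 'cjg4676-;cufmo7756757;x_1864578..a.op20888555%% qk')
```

With a single group, `findall` returns only what that group captured — 4 items.

['-;', ';', '..', '%% ']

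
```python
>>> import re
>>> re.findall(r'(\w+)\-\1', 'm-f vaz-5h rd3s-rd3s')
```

['rd3s']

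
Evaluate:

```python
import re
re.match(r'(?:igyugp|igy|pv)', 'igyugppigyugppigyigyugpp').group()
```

'igyugp'

The regex engine tests alternatives in the order written; an earlier branch that matches wins even if a later one would match more.
`re.match` won't scan ahead — the pattern has to work from the very first character.
The match spans [0:6] → 'igyugp'.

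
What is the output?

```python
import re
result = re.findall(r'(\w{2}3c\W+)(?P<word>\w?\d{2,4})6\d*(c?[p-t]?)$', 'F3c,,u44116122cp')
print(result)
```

[]

Pattern: exactly 2 of a word character, then the literal '3c', then one or more of a non-word character (captured); then optionally a word character, then 2 to 4 of a digit (captured as 'word'); then the literal '6', then zero or more of a digit; then optionally a literal 'c', then optionally a character in [p-t] (captured); then anchored at the end.
`findall` packs the 3 group values into a tuple for every match.
Nothing in the string satisfies the pattern, so the list is empty.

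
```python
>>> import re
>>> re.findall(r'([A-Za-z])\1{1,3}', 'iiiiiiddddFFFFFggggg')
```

['i', 'i', 'd', 'F', 'g']

After group 1 captures some text, `\1` only succeeds where that same text appears again.
Matches: at [0:4] match 'iiii', group 1 = 'i'; at [4:6] match 'ii', group 1 = 'i'; at [6:10] match 'dddd', group 1 = 'd'; at [10:14] match 'FFFF', group 1 = 'F'; at [15:19] match 'gggg', group 1 = 'g'.
`findall` collects group 1 from each match (5 total).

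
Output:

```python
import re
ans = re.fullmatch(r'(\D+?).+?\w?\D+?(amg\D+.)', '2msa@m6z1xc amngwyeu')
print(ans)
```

None

Pattern: one or more of a non-digit (lazy) (captured); then one or more of any character (lazy), then optionally a word character, then one or more of a non-digit (lazy); then the literal 'amg', then one or more of a non-digit, then any character (captured).
`re.fullmatch` requires the pattern to consume the entire string.
Here the string isn't matched end-to-end, so the call returns None.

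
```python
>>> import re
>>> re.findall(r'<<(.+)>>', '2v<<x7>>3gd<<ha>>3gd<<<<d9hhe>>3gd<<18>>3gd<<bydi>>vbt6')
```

Matches: at [2:51] match '<<x7>>3gd<<ha>>3gd<<<<d9hhe>>3gd<<18>>3gd<<bydi>>', group 1 = 'x7>>3gd<<ha>>3gd<<<<d9hhe>>3gd<<18>>3gd<<bydi'.
One capturing group, so `findall` returns just the captured substring from the one match — 1 in all.

['x7>>3gd<<ha>>3gd<<<<d9hhe>>3gd<<18>>3gd<<bydi']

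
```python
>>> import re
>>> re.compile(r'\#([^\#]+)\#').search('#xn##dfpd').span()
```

(0, 4)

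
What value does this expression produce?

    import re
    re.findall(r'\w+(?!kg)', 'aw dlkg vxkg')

['aw', 'dlkg', 'vxkg']

The negative lookaround is zero-width — it rules out positions where the adjacent text would match, without consuming anything.
Walking the string: at [0:2] → 'aw'; at [3:7] → 'dlkg'; at [8:12] → 'vxkg'.
Since nothing is captured, `findall` lists the 3 matched substrings directly.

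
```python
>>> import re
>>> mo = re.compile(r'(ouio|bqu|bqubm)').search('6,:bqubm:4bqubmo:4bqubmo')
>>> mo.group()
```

Branches in `(...|...)` are attempted left-to-right; the first branch that allows the whole pattern to succeed is taken.
The match spans [3:6] → 'bqu'.

'bqu'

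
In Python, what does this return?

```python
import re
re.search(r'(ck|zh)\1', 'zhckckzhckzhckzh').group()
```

'ckck'

`\1` is not a pattern — it's the concrete string captured by group 1, re-applied verbatim.
`re.search` tries every starting position until one works.
The match spans [2:6] → 'ckck'.
Captured: group 1 = 'ck'.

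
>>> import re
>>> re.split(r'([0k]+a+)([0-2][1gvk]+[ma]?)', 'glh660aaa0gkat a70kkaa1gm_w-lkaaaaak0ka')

The pattern matches one or more of one of [0k], then one or more of the literal 'a' (captured); then a character in [0-2], then one or more of one of [1gvk], then optionally one of [ma] (captured).
Matches to split on: at [5:13] → '0aaa0gka'; at [17:25] → '0kkaa1gm'.
With a capturing group present, the delimiter's captured portion is kept in the result list.

['glh66', '0aaa', '0gka', 't a7', '0kkaa', '1gm', '_w-lkaaaaak0ka']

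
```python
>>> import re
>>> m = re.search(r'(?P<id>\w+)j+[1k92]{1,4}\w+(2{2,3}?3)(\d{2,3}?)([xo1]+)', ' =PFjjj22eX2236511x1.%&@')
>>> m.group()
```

'PFjjj22eX2236511x1'

This matches one or more of a word character (captured as 'id'); then one or more of the literal 'j', then 1 to 4 of one of [1k92], then one or more of a word character; then 2 to 3 of the literal '2' (lazy), then a literal '3' (captured); then 2 to 3 of a digit (lazy) (captured); then one or more of one of [xo1] (captured).
`re.search` tries every starting position until one works.
The match spans [2:20] → 'PFjjj22eX2236511x1'.
Captured: group 1 = 'PFjj', group 2 = '223', group 3 = '65', group 4 = '11x1'.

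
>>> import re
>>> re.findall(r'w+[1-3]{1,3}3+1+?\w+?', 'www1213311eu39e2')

['www1213311']

Because the quantifier is non-greedy, it stops expanding at the earliest point where the rest of the pattern can succeed.
Since nothing is captured, `findall` lists the 1 matched substring directly.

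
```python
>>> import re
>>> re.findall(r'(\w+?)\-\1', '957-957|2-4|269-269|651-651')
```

The backreference `\1` re-matches whatever the first group consumed, character for character.
Matches: at [0:7] match '957-957', group 1 = '957'; at [12:19] match '269-269', group 1 = '269'; at [20:27] match '651-651', group 1 = '651'.
`findall` collects group 1 from each match (3 total).

['957', '269', '651']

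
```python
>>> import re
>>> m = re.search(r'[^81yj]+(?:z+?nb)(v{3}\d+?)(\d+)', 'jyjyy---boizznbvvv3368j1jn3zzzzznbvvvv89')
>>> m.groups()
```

The match spans [5:22] → '---boizznbvvv3368'.
Captured: group 1 = 'vvv3', group 2 = '368'.

('vvv3', '368')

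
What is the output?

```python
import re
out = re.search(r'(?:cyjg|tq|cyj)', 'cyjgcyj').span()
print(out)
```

Branches in `(...|...)` are attempted left-to-right; the first branch that allows the whole pattern to succeed is taken.
`re.search` scans for the first position where the pattern succeeds.
The match spans [0:4] → 'cyjg'.

(0, 4)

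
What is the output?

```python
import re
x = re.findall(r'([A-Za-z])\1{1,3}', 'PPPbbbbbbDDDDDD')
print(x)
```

After group 1 captures some text, `\1` only succeeds where that same text appears again.
Scanning left to right: at [0:3] match 'PPP', group 1 = 'P'; at [3:7] match 'bbbb', group 1 = 'b'; at [7:9] match 'bb', group 1 = 'b'; at [9:13] match 'DDDD', group 1 = 'D'; at [13:15] match 'DD', group 1 = 'D'.
`findall` collects group 1 from each match (5 total).

['P', 'b', 'b', 'D', 'D']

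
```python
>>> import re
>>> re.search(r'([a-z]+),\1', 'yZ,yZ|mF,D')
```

`\1` has to match the exact text group 1 already captured.
Here nothing in the string fits, so the call returns None.

None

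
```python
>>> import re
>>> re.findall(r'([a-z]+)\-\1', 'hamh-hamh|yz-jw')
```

['hamh']

`\1` is not a pattern — it's the concrete string captured by group 1, re-applied verbatim.
Matches: at [0:9] match 'hamh-hamh', group 1 = 'hamh'.
Because there's exactly one group, `findall` drops the full match and keeps group 1 from the one hit.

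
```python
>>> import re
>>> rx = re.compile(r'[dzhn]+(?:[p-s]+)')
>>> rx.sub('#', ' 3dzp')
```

' 3#'

`sub` substitutes '#' at each match site.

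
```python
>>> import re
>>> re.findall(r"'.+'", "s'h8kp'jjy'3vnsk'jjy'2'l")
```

["'h8kp'jjy'3vnsk'jjy'2'"]

Walking the string: at [1:23] → "'h8kp'jjy'3vnsk'jjy'2'".
`findall` yields the raw match text (1 of them) because the pattern has no groups.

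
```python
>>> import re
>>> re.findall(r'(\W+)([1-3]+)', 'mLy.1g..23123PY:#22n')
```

[('.', '1'), ('..', '23123'), (':#', '22')]

With 2 capturing groups, `findall` returns a 2-tuple per match.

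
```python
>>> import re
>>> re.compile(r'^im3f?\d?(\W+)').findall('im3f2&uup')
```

The pattern matches anchored at the start of the string; then the literal 'im3', then optionally the literal 'f'; then optionally a digit; then one or more of a non-word character (captured).
Scanning left to right: at [0:6] match 'im3f2&', group 1 = '&'.
Because there's exactly one group, `findall` drops the full match and keeps group 1 from the one hit.

['&']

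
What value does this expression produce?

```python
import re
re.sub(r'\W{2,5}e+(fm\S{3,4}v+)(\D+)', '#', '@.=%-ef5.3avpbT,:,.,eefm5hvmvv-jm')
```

'@.=%-ef5.3avpbT#'

The pattern matches 2 to 5 of a non-word character, then one or more of a literal 'e'; then the literal 'fm', then 3 to 4 of a non-whitespace character, then one or more of the literal 'v' (captured); then one or more of a non-digit (captured).
Matches: at [15:33] → ',:,.,eefm5hvmvv-jm'.
Every occurrence is swapped for '#'.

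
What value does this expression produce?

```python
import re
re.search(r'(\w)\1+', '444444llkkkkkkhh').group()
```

'444444'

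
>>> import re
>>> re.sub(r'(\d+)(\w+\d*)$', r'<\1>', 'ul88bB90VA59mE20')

'ul<88>'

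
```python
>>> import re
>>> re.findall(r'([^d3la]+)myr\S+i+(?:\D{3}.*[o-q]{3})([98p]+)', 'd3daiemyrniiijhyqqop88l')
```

This matches one or more of any character except [d3la] (captured); then the literal 'myr', then one or more of a non-whitespace character, then one or more of a literal 'i'; then exactly 3 of a non-digit, then zero or more of any character, then exactly 3 of a character in [o-q] (non-capturing group); then one or more of one of [98p] (captured).
Matches: at [4:22] match 'iemyrniiijhyqqop88', groups = ('ie', '88').
2 groups means the one result is a tuple of 2 captured strings — 1 here.

[('ie', '88')]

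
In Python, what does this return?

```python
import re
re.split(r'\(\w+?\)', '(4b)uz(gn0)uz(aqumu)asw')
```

Matches to split on: at [0:4] → '(4b)'; at [6:11] → '(gn0)'; at [13:20] → '(aqumu)'.
The string is cut at each match, leaving 4 pieces.

['', 'uz', 'uz', 'asw']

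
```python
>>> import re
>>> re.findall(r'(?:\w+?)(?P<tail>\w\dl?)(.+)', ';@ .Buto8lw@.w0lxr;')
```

[('o8l', 'w@.w0lxr;')]

Multiple groups make `findall` return tuples — one 2-tuple for the one match.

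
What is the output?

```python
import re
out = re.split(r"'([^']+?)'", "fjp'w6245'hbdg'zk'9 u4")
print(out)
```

['fjp', 'w6245', 'hbdg', 'zk', '9 u4']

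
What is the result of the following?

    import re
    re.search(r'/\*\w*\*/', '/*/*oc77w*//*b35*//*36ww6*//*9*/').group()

'/*oc77w*/'

The match spans [2:11] → '/*oc77w*/'.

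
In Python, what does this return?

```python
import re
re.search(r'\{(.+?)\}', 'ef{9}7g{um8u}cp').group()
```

The `?` after the quantifier makes it lazy — it takes as little as possible before letting the rest of the pattern try.
The match spans [2:5] → '{9}'.

'{9}'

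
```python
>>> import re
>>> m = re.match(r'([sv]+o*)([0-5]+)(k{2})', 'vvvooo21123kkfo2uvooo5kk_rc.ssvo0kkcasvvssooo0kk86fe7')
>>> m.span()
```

With `match`, the pattern is implicitly anchored at the beginning.
The match spans [0:13] → 'vvvooo21123kk'.

(0, 13)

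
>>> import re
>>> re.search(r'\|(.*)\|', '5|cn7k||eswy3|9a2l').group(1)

`re.search` tries every starting position until one works.
The match spans [1:14] → '|cn7k||eswy3|'.
Captured: group 1 = 'cn7k||eswy3'.

'cn7k||eswy3'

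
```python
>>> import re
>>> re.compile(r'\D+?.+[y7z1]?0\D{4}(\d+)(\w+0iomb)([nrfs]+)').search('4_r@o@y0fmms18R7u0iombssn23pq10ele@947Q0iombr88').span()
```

(1, 45)

Pattern: one or more of a non-digit (lazy), then one or more of any character; then optionally one of [y7z1], then the literal '0', then exactly 4 of a non-digit; then one or more of a digit (captured); then one or more of a word character, then the literal '0io', then the literal 'mb' (captured); then one or more of one of [nrfs] (captured).
`search` walks the string left to right and returns the first match it finds.
The match spans [1:45] → '_r@o@y0fmms18R7u0iombssn23pq10ele@947Q0iombr'.
Captured: group 1 = '947', group 2 = 'Q0iomb', group 3 = 'r'.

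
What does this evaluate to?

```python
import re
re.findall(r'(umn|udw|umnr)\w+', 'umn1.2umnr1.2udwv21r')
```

Alternation tries branches left to right and keeps the first one that lets the overall match succeed at that position.
`findall` collects group 1 from each match (3 total).

['umn', 'umn', 'udw']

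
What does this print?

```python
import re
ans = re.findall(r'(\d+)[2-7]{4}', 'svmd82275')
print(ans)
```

['8']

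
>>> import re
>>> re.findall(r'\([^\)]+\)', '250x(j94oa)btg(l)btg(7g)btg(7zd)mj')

Since nothing is captured, `findall` lists the 4 matched substrings directly.

['(j94oa)', '(l)', '(7g)', '(7zd)']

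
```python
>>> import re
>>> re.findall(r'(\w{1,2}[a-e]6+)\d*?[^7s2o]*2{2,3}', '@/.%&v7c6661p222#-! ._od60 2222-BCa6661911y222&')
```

['v7c666', '_od6', 'BCa666']

The pattern matches 1 to 2 of a word character, then a character in [a-e], then one or more of a literal '6' (captured); then zero or more of a digit (lazy), then zero or more of any character except [7s2o], then 2 to 3 of the literal '2'.
Matches: at [5:16] match 'v7c6661p222', group 1 = 'v7c666'; at [21:30] match '_od60 222', group 1 = '_od6'; at [32:46] match 'BCa6661911y222', group 1 = 'BCa666'.
With a single group, `findall` returns only what that group captured — 3 items.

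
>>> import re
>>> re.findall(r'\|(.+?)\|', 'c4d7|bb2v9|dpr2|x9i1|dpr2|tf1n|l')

A `+?`/`*?`/`{m,n}?` starts at its minimum and grows only as far as needed for what follows to match.
Because there's exactly one group, `findall` drops the full match and keeps group 1 from each hit.

['bb2v9', 'x9i1', 'tf1n']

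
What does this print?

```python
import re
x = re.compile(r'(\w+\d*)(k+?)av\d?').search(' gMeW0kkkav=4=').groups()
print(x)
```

('gMeW0kk', 'k')

The pattern matches one or more of a word character, then zero or more of a digit (captured); then one or more of a literal 'k' (lazy) (captured); then the literal 'av', then optionally a digit.
`re.search` scans for the first position where the pattern succeeds.
The match spans [1:11] → 'gMeW0kkkav'.
Captured: group 1 = 'gMeW0kk', group 2 = 'k'.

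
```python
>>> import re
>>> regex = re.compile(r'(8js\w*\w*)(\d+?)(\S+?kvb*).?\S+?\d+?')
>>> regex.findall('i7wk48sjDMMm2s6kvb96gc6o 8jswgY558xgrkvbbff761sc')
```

This matches the literal '8js', then zero or more of a word character, then zero or more of a word character (captured); then one or more of a digit (lazy) (captured); then one or more of a non-whitespace character (lazy), then the literal 'kv', then zero or more of a literal 'b' (captured); then optionally any character, then one or more of a non-whitespace character (lazy), then one or more of a digit (lazy).
Walking the string: at [25:44] match '8jswgY558xgrkvbbff7', groups = ('8jswgY55', '8', 'xgrkvbb').
3 groups means the one result is a tuple of 3 captured strings — 1 here.

[('8jswgY55', '8', 'xgrkvbb')]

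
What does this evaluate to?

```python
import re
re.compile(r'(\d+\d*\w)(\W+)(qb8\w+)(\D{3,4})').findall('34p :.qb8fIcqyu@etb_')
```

Pattern: one or more of a digit, then zero or more of a digit, then a word character (captured); then one or more of a non-word character (captured); then the literal 'qb8', then one or more of a word character (captured); then 3 to 4 of a non-digit (captured).
Matches: at [0:19] match '34p :.qb8fIcqyu@etb', groups = ('34p', ' :.', 'qb8fIcqyu', '@etb').
Multiple groups make `findall` return tuples — one 4-tuple for the one match.

[('34p', ' :.', 'qb8fIcqyu', '@etb')]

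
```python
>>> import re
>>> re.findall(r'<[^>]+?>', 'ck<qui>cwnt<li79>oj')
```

`findall` yields the raw match text (2 of them) because the pattern has no groups.

['<qui>', '<li79>']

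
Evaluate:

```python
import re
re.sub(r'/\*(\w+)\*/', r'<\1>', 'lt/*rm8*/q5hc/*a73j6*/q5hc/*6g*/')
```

Matches: at [2:9] → '/*rm8*/'; at [13:22] → '/*a73j6*/'; at [26:32] → '/*6g*/'.
`\1` in the replacement pulls in group 1's text for each match.

'lt<rm8>q5hc<a73j6>q5hc<6g>'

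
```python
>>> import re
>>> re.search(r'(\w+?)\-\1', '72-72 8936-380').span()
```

A backreference is literal: `\1` must see the identical characters the first group matched.
`re.search` tries every starting position until one works.
The match spans [0:5] → '72-72'.
Captured: group 1 = '72'.

(0, 5)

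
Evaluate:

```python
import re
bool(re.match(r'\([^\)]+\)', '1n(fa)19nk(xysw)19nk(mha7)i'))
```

`re.match` won't scan ahead — the pattern has to work from the very first character.
Here the pattern fails at index 0, so the call returns None, and `bool(None)` is False.

False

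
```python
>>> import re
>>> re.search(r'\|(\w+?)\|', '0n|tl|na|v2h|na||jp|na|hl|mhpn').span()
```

(2, 6)

`search` walks the string left to right and returns the first match it finds.
The match spans [2:6] → '|tl|'.
Captured: group 1 = 'tl'.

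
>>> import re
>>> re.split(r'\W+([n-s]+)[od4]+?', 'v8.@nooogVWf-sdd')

Pattern: one or more of a non-word character; then one or more of a character in [n-s] (captured); then one or more of one of [od4] (lazy).
Matches to split on: at [2:8] → '.@nooo'; at [12:15] → '-sd'.
`re.split` interleaves the captured-group text with the surrounding fragments.

['v8', 'noo', 'gVWf', 's', 'd']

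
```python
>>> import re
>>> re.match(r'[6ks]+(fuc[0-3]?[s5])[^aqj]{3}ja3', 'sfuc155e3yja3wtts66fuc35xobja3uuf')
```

None

Pattern: one or more of one of [6ks]; then the literal 'fuc', then optionally a character in [0-3], then one of [s5] (captured); then exactly 3 of any character except [aqj], then the literal 'ja3'.
`match` is anchored at position 0; if the pattern doesn't fit there, it returns None.
Here the string doesn't start with a match, so the call returns None.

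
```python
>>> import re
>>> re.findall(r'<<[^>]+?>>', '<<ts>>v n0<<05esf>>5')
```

['<<ts>>', '<<05esf>>']

No capturing groups, so `findall` returns the 2 full match strings.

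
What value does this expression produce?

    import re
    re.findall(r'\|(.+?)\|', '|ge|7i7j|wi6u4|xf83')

['ge', 'wi6u4']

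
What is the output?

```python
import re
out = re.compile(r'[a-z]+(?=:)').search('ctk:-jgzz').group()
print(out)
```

ctk

Because the assertion is zero-width, the text it checks is not consumed and won't appear in the result.
The match spans [0:3] → 'ctk'.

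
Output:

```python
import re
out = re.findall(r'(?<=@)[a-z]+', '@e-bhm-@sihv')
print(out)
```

['e', 'sihv']

The lookaround is zero-width — it requires the adjacent text to match without consuming it, so the asserted text isn't part of the match.
No capturing groups, so `findall` returns the 2 full match strings.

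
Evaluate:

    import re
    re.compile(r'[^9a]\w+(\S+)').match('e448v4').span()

(0, 6)

With `match`, the pattern is implicitly anchored at the beginning.
The match spans [0:6] → 'e448v4'.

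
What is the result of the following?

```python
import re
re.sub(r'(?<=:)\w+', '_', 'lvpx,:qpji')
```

'lvpx,:_'

The `(?=…)`/`(?<=…)` assertion just peeks at neighbouring text; it doesn't advance the match position.
Matches: at [6:10] → 'qpji'.
Each match is replaced by '_'.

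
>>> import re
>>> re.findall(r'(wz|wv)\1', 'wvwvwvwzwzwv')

['wv', 'wz']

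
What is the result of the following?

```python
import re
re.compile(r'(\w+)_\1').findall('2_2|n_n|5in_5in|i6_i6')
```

['2', 'n', '5in', 'i6']

`\1` is not a pattern — it's the concrete string captured by group 1, re-applied verbatim.
Because there's exactly one group, `findall` drops the full match and keeps group 1 from each hit.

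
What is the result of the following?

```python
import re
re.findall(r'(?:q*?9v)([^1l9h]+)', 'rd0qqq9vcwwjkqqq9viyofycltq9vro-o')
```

One capturing group, so `findall` returns just the captured substring from each match — 3 in all.

['cwwjkqqq', 'iyofyc', 'ro-o']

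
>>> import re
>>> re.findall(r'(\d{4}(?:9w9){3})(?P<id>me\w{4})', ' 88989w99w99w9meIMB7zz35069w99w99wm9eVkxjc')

[('88989w99w99w9', 'meIMB7')]

This matches exactly 4 of a digit, then the literal '9w9' repeated 3 times (captured); then the literal 'me', then exactly 4 of a word character (captured as 'id').
With 2 capturing groups, `findall` returns a 2-tuple per match.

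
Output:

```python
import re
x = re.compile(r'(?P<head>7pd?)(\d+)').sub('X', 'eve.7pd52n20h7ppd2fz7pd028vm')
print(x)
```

eve.Xn20h7ppd2fzXvm

Pattern: the literal '7p', then optionally the literal 'd' (captured as 'head'); then one or more of a digit (captured).
Matches: at [4:9] → '7pd52'; at [20:26] → '7pd028'.
`sub` substitutes 'X' at each match site.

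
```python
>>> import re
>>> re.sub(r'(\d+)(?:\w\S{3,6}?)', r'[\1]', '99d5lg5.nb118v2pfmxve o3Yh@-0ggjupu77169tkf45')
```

'[99]5.nb[118]mxve o[3][0]pu[77169]5'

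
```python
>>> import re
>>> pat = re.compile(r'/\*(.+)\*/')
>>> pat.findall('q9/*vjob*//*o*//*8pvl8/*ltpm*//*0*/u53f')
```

['vjob*//*o*//*8pvl8/*ltpm*//*0']

Matches: at [2:35] match '/*vjob*//*o*//*8pvl8/*ltpm*//*0*/', group 1 = 'vjob*//*o*//*8pvl8/*ltpm*//*0'.
With a single group, `findall` returns only what that group captured — 1 item.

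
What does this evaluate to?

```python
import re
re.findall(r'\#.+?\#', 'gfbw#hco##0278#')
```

A non-greedy quantifier consumes as few characters as it can — just enough that the remainder of the pattern still matches from where it stops; whatever follows it matches normally.
Matches: at [4:9] → '#hco#'; at [9:15] → '#0278#'.
With no groups in the pattern, `findall` gives back each whole match — 2 here.

['#hco#', '#0278#']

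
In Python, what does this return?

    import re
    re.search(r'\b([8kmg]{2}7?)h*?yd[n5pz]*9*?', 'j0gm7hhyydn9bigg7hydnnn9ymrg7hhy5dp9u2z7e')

The pattern matches a word boundary (`\b`, zero-width); then exactly 2 of one of [8kmg], then optionally a literal '7' (captured); then zero or more of the literal 'h' (lazy), then the literal 'yd'; then zero or more of one of [n5pz], then zero or more of a literal '9' (lazy).
Here the pattern never matches, so the call returns None.

None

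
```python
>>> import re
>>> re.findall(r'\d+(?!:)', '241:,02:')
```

['24', '0']

The negative lookahead/lookbehind blocks any match where the forbidden context is present.
Scanning left to right: at [0:2] → '24'; at [5:6] → '0'.
No capturing groups, so `findall` returns the 2 full match strings.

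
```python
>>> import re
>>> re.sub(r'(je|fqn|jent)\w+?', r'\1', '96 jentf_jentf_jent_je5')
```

Branches in `(...|...)` are attempted left-to-right; the first branch that allows the whole pattern to succeed is taken.
Matches: at [3:6] → 'jen'; at [9:12] → 'jen'; at [15:18] → 'jen'; at [20:23] → 'je5'.
`\1` in the replacement pulls in group 1's text for each match.

'96 jetf_jetf_jet_je'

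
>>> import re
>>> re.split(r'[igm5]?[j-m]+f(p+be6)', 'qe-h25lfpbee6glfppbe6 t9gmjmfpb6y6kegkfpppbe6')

Because the pattern has a capturing group, `split` also inserts each captured text between the pieces.

['qe-h25lfpbee6', 'ppbe6', ' t9gmjmfpb6y6ke', 'pppbe6', '']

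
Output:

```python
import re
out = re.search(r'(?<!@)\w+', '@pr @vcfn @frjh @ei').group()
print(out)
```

r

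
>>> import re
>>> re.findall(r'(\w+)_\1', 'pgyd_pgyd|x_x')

['pgyd', 'x']

A backreference is literal: `\1` must see the identical characters the first group matched.
Matches: at [0:9] match 'pgyd_pgyd', group 1 = 'pgyd'; at [10:13] match 'x_x', group 1 = 'x'.
With a single group, `findall` returns only what that group captured — 2 items.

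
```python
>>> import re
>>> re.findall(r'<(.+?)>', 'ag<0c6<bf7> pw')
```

Scanning left to right: at [2:11] match '<0c6<bf7>', group 1 = '0c6<bf7'.
Because there's exactly one group, `findall` drops the full match and keeps group 1 from the one hit.

['0c6<bf7']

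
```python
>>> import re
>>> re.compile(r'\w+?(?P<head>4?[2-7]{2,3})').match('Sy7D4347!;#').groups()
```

('4347',)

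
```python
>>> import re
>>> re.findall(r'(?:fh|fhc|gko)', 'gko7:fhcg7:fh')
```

['gko', 'fh', 'fh']

The regex engine tests alternatives in the order written; an earlier branch that matches wins even if a later one would match more.
No capturing groups, so `findall` returns the 3 full match strings.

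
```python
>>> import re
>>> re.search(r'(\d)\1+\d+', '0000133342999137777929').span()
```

(0, 22)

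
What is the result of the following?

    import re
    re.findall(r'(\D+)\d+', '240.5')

['.']

This matches one or more of a non-digit (captured); then one or more of a digit.
Scanning left to right: at [3:5] match '.5', group 1 = '.'.
`findall` collects group 1 from the one match (1 total).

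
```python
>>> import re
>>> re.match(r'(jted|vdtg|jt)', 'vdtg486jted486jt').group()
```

'vdtg'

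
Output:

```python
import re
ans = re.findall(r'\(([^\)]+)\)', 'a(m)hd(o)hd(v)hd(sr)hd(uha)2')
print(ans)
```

Walking the string: at [1:4] match '(m)', group 1 = 'm'; at [6:9] match '(o)', group 1 = 'o'; at [11:14] match '(v)', group 1 = 'v'; at [16:20] match '(sr)', group 1 = 'sr'; at [22:27] match '(uha)', group 1 = 'uha'.
One capturing group, so `findall` returns just the captured substring from each match — 5 in all.

['m', 'o', 'v', 'sr', 'uha']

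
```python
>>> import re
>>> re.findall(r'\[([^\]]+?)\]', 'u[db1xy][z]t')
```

['db1xy', 'z']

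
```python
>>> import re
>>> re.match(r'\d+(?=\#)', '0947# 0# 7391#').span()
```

(0, 4)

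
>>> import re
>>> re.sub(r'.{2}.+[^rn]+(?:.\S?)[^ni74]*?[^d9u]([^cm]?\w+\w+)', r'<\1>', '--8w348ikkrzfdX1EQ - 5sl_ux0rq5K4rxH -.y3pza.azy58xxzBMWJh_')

Pattern: exactly 2 of any character, then one or more of any character; then one or more of any character except [rn]; then any character, then optionally a non-whitespace character (non-capturing group); then zero or more of any character except [ni74] (lazy), then any character except [d9u]; then optionally any character except [cm], then one or more of a word character, then one or more of a word character (captured).
Matches: at [0:59] → '--8w348ikkrzfdX1EQ - 5sl_ux0rq5K4rxH -.y3pza.azy58xxzBMWJh_'.
`\1` in the replacement pulls in group 1's text for each match.

'<h_>'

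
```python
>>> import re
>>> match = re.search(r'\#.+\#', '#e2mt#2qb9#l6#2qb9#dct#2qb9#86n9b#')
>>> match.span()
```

`search` walks the string left to right and returns the first match it finds.
The match spans [0:34] → '#e2mt#2qb9#l6#2qb9#dct#2qb9#86n9b#'.

(0, 34)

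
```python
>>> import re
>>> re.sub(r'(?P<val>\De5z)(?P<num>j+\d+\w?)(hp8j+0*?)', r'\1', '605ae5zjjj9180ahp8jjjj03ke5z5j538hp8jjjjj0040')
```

'605ae5z03ke5z5j538hp8jjjjj0040'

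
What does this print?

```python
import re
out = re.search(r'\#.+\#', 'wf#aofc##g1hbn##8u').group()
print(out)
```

`search` walks the string left to right and returns the first match it finds.
The match spans [2:16] → '#aofc##g1hbn##'.

#aofc##g1hbn##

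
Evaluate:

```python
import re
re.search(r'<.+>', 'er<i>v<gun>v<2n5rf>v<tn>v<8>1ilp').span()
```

(2, 28)

`re.search` scans for the first position where the pattern succeeds.
The match spans [2:28] → '<i>v<gun>v<2n5rf>v<tn>v<8>'.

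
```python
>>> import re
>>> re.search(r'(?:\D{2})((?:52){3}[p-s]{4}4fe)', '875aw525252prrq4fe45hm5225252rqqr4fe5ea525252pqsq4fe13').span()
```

(3, 18)

Pattern: exactly 2 of a non-digit (non-capturing group); then the literal '52' repeated 3 times, then exactly 4 of a character in [p-s], then the literal '4fe' (captured).
`search` walks the string left to right and returns the first match it finds.
The match spans [3:18] → 'aw525252prrq4fe'.
Captured: group 1 = '525252prrq4fe'.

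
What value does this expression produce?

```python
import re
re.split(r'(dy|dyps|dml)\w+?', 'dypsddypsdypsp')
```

['', 'dy', 'sd', 'dy', 's', 'dy', 'sp']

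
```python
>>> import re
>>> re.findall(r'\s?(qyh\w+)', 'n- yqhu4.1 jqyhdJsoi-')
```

['qyhdJsoi']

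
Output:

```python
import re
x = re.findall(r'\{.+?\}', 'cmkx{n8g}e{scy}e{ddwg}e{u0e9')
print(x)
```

['{n8g}', '{scy}', '{ddwg}']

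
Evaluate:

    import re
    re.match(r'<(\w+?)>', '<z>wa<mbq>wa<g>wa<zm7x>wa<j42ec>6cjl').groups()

The match spans [0:3] → '<z>'.
Captured: group 1 = 'z'.

('z',)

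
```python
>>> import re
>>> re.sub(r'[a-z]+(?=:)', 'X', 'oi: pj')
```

'X: pj'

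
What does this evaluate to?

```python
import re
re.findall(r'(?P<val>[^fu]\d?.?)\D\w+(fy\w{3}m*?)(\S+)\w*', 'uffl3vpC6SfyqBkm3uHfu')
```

[('l3v', 'fyqBk', 'm3uHfu')]

This matches any character except [fu], then optionally a digit, then optionally any character (captured as 'val'); then a non-digit, then one or more of a word character; then the literal 'fy', then exactly 3 of a word character, then zero or more of the literal 'm' (lazy) (captured); then one or more of a non-whitespace character (captured); then zero or more of a word character.
Scanning left to right: at [3:21] match 'l3vpC6SfyqBkm3uHfu', groups = ('l3v', 'fyqBk', 'm3uHfu').
Multiple groups make `findall` return tuples — one 3-tuple for the one match.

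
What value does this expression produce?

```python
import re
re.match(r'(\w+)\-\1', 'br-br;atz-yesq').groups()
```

`\1` has to match the exact text group 1 already captured.
`re.match` only tries the pattern at the start of the string.
The match spans [0:5] → 'br-br'.
Captured: group 1 = 'br'.

('br',)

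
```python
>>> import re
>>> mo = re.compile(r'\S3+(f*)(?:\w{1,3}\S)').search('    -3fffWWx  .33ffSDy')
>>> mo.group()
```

This matches a non-whitespace character, then one or more of a literal '3'; then zero or more of a literal 'f' (captured); then 1 to 3 of a word character, then a non-whitespace character (non-capturing group).
Unlike `match`, `search` isn't anchored — it looks for the pattern anywhere in the string.
The match spans [4:12] → '-3fffWWx'.
Captured: group 1 = 'fff'.

'-3fffWWx'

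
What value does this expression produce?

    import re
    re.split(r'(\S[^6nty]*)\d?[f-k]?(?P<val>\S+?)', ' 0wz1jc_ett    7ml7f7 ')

This matches a non-whitespace character, then zero or more of any character except [6nty] (captured); then optionally a digit, then optionally a character in [f-k]; then one or more of a non-whitespace character (lazy) (captured as 'val').
Matches to split on: at [1:10] → '0wz1jc_et'; at [10:21] → 't    7ml7f7'.
With a capturing group present, the delimiter's captured portion is kept in the result list.

[' ', '0wz1jc_e', 't', '', 't    7ml7f', '7', ' ']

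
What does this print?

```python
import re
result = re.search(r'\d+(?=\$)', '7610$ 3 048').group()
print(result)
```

7610

The positive lookaround only admits positions where the adjacent text matches; those characters stay outside the span.
The match spans [0:4] → '7610'.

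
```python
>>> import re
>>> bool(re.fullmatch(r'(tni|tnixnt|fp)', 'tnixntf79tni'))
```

`re.fullmatch` is like wrapping the pattern in `^…$` (in single-line mode).
Here there's no way to consume every character, so the call returns None, and `bool(None)` is False.

False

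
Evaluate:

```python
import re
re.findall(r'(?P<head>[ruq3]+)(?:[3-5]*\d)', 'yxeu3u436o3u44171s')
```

['u3u', '3u']

The pattern matches one or more of one of [ruq3] (captured as 'head'); then zero or more of a character in [3-5], then a digit (non-capturing group).
Matches: at [3:9] match 'u3u436', group 1 = 'u3u'; at [10:15] match '3u441', group 1 = '3u'.
`findall` collects group 1 from each match (2 total).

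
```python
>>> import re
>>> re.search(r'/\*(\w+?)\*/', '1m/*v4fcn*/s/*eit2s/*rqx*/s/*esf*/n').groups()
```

('v4fcn',)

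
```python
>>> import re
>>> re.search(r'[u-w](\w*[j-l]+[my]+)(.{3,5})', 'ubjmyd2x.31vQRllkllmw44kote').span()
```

(0, 10)

This matches a character in [u-w]; then zero or more of a word character, then one or more of a character in [j-l], then one or more of one of [my] (captured); then 3 to 5 of any character (captured).
`re.search` scans for the first position where the pattern succeeds.
The match spans [0:10] → 'ubjmyd2x.3'.
Captured: group 1 = 'bjmy', group 2 = 'd2x.3'.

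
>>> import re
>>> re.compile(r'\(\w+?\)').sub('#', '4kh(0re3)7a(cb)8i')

'4kh#7a#8i'

Every occurrence is swapped for '#'.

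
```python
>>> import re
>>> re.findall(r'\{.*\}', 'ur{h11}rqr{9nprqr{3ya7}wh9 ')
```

['{h11}rqr{9nprqr{3ya7}']

`findall` yields the raw match text (1 of them) because the pattern has no groups.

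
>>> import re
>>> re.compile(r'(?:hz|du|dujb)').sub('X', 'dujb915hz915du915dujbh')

'Xjb915X915X915Xjbh'

Branches in `(...|...)` are attempted left-to-right; the first branch that allows the whole pattern to succeed is taken.
Matches: at [0:2] → 'du'; at [7:9] → 'hz'; at [12:14] → 'du'; at [17:19] → 'du'.
`sub` substitutes 'X' at each match site.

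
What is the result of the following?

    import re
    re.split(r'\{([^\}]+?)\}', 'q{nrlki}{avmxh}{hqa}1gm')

['q', 'nrlki', '', 'avmxh', '', 'hqa', '1gm']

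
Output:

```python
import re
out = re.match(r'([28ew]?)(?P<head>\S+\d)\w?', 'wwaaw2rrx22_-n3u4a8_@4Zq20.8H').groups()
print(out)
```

('w', 'waaw2rrx22_-n3u4a8_@4Zq20.8')

The match spans [0:29] → 'wwaaw2rrx22_-n3u4a8_@4Zq20.8H'.
Captured: group 1 = 'w', group 2 = 'waaw2rrx22_-n3u4a8_@4Zq20.8'.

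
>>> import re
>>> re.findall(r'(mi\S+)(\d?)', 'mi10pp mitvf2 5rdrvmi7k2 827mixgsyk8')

[('mi10pp', ''), ('mitvf2', ''), ('mi7k2', ''), ('mixgsyk8', '')]

The pattern matches the literal 'mi', then one or more of a non-whitespace character (captured); then optionally a digit (captured).
With 2 capturing groups, `findall` returns a 2-tuple per match.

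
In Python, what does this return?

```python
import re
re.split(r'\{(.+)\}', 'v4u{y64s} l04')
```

['v4u', 'y64s', ' l04']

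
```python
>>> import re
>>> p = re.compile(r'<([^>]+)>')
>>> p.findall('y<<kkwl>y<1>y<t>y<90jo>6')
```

Walking the string: at [1:8] match '<<kkwl>', group 1 = '<kkwl'; at [9:12] match '<1>', group 1 = '1'; at [13:16] match '<t>', group 1 = 't'; at [17:23] match '<90jo>', group 1 = '90jo'.
Because there's exactly one group, `findall` drops the full match and keeps group 1 from each hit.

['<kkwl', '1', 't', '90jo']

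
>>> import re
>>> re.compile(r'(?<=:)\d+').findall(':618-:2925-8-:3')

['618', '2925', '3']

The positive lookaround only admits positions where the adjacent text matches; those characters stay outside the span.
With no groups in the pattern, `findall` gives back each whole match — 3 here.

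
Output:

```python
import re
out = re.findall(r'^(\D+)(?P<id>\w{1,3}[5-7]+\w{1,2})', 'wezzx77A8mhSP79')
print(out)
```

The pattern matches anchored at the start of the string; then one or more of a non-digit (captured); then 1 to 3 of a word character, then one or more of a character in [5-7], then 1 to 2 of a word character (captured as 'id').
Scanning left to right: at [0:9] match 'wezzx77A8', groups = ('wezzx', '77A8').
With 2 capturing groups, `findall` returns a 2-tuple per match.

[('wezzx', '77A8')]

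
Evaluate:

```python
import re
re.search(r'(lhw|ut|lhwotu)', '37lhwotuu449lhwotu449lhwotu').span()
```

(2, 5)

Branches in `(...|...)` are attempted left-to-right; the first branch that allows the whole pattern to succeed is taken.
`search` walks the string left to right and returns the first match it finds.
The match spans [2:5] → 'lhw'.
Captured: group 1 = 'lhw'.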